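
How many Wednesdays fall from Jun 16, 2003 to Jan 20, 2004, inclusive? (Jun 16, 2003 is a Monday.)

Jun 16, 2003 is a Monday; the first Wednesday on or after it is Jun 18, 2003 (2 days later).
From Jun 18, 2003 to Jan 20, 2004: 12 + 31 + 31 + 30 + 31 + 30 + 31 + 20 = 216 days (rest of Jun, Jul, Aug, Sep, Oct, Nov, Dec, Jan).
216 ÷ 7 = 30 full weeks with remainder 6, so 30 more Wednesdays after the first → 31.

31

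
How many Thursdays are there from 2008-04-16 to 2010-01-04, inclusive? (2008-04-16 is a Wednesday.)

90

2008-04-16 is a Wednesday; the first Thursday on or after it is 2008-04-17 (1 day later).
From 2008-04-17 to 2010-01-04: 258 + 365 + 4 = 627 days (rest of 2008, 2009, to 2010-01-04 in 2010).
627 ÷ 7 = 89 full weeks with remainder 4, so 89 more Thursdays after the first → 90.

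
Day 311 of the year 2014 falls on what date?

7 November 2014

January has 31 days (311 − 31 = 280 remain).
February has 28 days (280 − 28 = 252 remain).
March has 31 days (252 − 31 = 221 remain).
April has 30 days (221 − 30 = 191 remain).
May has 31 days (191 − 31 = 160 remain).
June has 30 days (160 − 30 = 130 remain).
July has 31 days (130 − 31 = 99 remain).
August has 31 days (99 − 31 = 68 remain).
September has 30 days (68 − 30 = 38 remain).
October has 31 days (38 − 31 = 7 remain).
7 into November → November 7.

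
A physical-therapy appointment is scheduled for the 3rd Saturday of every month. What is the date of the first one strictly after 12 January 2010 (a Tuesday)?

January 2010 starts on a Friday; its first Saturday is the 2nd, so the 3rd Saturday is the 16th — 16 January 2010.
16 January 2010 is after 12 January 2010, so that is the next one.

16 January 2010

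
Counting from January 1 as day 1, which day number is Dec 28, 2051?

362

Days in months before Dec: 31 + 28 + 31 + 30 + 31 + 30 + 31 + 31 + 30 + 31 + 30 = 334.
Plus 28 days into Dec → day 362.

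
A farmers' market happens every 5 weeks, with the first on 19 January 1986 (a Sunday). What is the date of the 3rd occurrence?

30 March 1986

The 3rd occurrence is 2 intervals after the first: 2 × 35 = 70 days after 19 January 1986.
January has 31 days — 12 days to the end of January leaves 58.
February has 28 days (30 left).
30 days into March → 30 March 1986.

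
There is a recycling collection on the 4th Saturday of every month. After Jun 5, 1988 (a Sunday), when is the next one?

Jun 25, 1988

Jun 1988 starts on a Wednesday; its first Saturday is the 4th, so the 4th Saturday is the 25th — Jun 25, 1988.
Jun 25, 1988 is after Jun 5, 1988, so that is the next one.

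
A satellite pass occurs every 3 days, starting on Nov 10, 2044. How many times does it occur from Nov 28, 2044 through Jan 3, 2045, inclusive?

13

Occurrences land 3·i days after Nov 10, 2044 for i = 0, 1, 2, …
Nov 28, 2044 is 18 days after the start; 18 ÷ 3 = 6 remainder 0. First occurrence in the window: #7 on Nov 28, 2044 (6×3 = 18 days in).
Jan 3, 2045 is 54 days after the start; 54 ÷ 3 = 18 remainder 0. Last occurrence in the window: #19 on Jan 3, 2045.
Occurrences #7 through #19: 13 in total.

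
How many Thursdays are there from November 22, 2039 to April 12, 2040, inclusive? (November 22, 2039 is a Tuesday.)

21

November 22, 2039 is a Tuesday; the first Thursday on or after it is November 24, 2039 (2 days later).
From November 24, 2039 to April 12, 2040: 6 + 31 + 31 + 29 + 31 + 12 = 140 days (rest of November, December, January, February, March, April).
140 ÷ 7 = 20 full weeks with remainder 0, so 20 more Thursdays after the first → 21.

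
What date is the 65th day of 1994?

January has 31 days (65 − 31 = 34 remain).
February has 28 days (34 − 28 = 6 remain).
6 into March → March 6.

March 6, 1994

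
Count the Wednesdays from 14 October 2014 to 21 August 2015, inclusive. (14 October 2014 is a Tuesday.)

45

14 October 2014 is a Tuesday; the first Wednesday on or after it is 15 October 2014 (1 day later).
From 15 October 2014 to 21 August 2015: 16 + 30 + 31 + 31 + 28 + 31 + 30 + 31 + 30 + 31 + 21 = 310 days (rest of October, November, December, January, February, March, April, May, June, July, August).
310 ÷ 7 = 44 full weeks with remainder 2, so 44 more Wednesdays after the first → 45.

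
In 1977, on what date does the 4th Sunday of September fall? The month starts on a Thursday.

September 1977 begins on a Thursday, so the first Sunday is September 4 (3 days later).
The 4th Sunday is 3 weeks later: 4 + 21 = 25.

25 September 1977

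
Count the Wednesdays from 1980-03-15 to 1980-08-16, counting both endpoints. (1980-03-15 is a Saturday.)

1980-03-15 is a Saturday; the first Wednesday on or after it is 1980-03-19 (4 days later).
From 1980-03-19 to 1980-08-16: 12 + 30 + 31 + 30 + 31 + 16 = 150 days (rest of March, April, May, June, July, August).
150 ÷ 7 = 21 full weeks with remainder 3, so 21 more Wednesdays after the first → 22.

22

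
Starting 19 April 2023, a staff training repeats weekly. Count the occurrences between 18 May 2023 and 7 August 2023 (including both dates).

Occurrences land 7·i days after 19 April 2023 for i = 0, 1, 2, …
18 May 2023 is 29 days after the start; 29 ÷ 7 = 4 remainder 1; since the remainder is 1, round up to i = 5. First occurrence in the window: #6 on 24 May 2023 (5×7 = 35 days in).
7 August 2023 is 110 days after the start; 110 ÷ 7 = 15 remainder 5. Last occurrence in the window: #16 on 2 August 2023.
Occurrences #6 through #16: 11 in total.

11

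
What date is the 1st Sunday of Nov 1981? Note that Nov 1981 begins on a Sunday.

Nov 1, 1981

Nov 1981 begins on a Sunday, so the first Sunday is Nov 1.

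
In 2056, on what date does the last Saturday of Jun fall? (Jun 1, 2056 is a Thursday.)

Jun 2056 begins on a Thursday, so the first Saturday is Jun 3 (2 days later).
Jun 2056 has 30 days. Adding weeks: 3, 10, 17, 24 — the last one ≤ 30 is the 24th.

Jun 24, 2056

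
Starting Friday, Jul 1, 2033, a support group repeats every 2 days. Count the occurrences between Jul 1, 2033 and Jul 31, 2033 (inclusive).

16

Occurrences land 2·i days after Jul 1, 2033 for i = 0, 1, 2, …
The window opens on the start date, so the first occurrence inside is #1 on Jul 1, 2033.
Jul 31, 2033 is 30 days after the start; 30 ÷ 2 = 15 remainder 0. Last occurrence in the window: #16 on Jul 31, 2033.
Occurrences #1 through #16: 16 in total.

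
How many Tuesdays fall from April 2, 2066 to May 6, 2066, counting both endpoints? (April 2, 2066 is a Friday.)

April 2, 2066 is a Friday; the first Tuesday on or after it is April 6, 2066 (4 days later).
From April 6, 2066 to May 6, 2066: 24 + 6 = 30 days (rest of April, May).
30 ÷ 7 = 4 full weeks with remainder 2, so 4 more Tuesdays after the first → 5.

5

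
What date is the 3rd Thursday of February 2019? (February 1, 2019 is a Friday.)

21 February 2019

February 2019 begins on a Friday, so the first Thursday is February 7 (6 days later).
The 3rd Thursday is 2 weeks later: 7 + 14 = 21.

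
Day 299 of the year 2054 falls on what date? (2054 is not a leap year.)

26 October 2054

January has 31 days (299 − 31 = 268 remain).
February has 28 days (268 − 28 = 240 remain).
March has 31 days (240 − 31 = 209 remain).
April has 30 days (209 − 30 = 179 remain).
May has 31 days (179 − 31 = 148 remain).
June has 30 days (148 − 30 = 118 remain).
July has 31 days (118 − 31 = 87 remain).
August has 31 days (87 − 31 = 56 remain).
September has 30 days (56 − 30 = 26 remain).
26 into October → October 26.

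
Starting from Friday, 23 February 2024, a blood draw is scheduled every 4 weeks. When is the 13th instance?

The 13th occurrence is 12 intervals after the first: 12 × 28 = 336 days after 23 February 2024.
February has 29 days — 6 days to the end of February leaves 330.
March has 31 days (299 left).
April has 30 days (269 left).
May has 31 days (238 left).
June has 30 days (208 left).
July has 31 days (177 left).
August has 31 days (146 left).
September has 30 days (116 left).
October has 31 days (85 left).
November has 30 days (55 left).
December has 31 days (24 left).
24 days into January → 24 January 2025.

24 January 2025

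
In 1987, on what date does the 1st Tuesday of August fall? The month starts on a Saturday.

1987-08-04

August 1987 begins on a Saturday, so the first Tuesday is August 4 (3 days later).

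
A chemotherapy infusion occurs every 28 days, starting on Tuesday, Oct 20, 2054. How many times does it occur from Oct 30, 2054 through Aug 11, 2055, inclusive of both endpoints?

10

Occurrences land 28·i days after Oct 20, 2054 for i = 0, 1, 2, …
Oct 30, 2054 is 10 days after the start; 10 ÷ 28 = 0 remainder 10; since the remainder is 10, round up to i = 1. First occurrence in the window: #2 on Nov 17, 2054 (1×28 = 28 days in).
Aug 11, 2055 is 295 days after the start; 295 ÷ 28 = 10 remainder 15. Last occurrence in the window: #11 on Jul 27, 2055.
Occurrences #2 through #11: 10 in total.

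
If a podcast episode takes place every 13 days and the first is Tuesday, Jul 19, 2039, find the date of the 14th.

Jan 4, 2040

The 14th occurrence is 13 intervals after the first: 13 × 13 = 169 days after Jul 19, 2039.
Jul has 31 days — 12 days to the end of Jul leaves 157.
Aug has 31 days (126 left).
Sep has 30 days (96 left).
Oct has 31 days (65 left).
Nov has 30 days (35 left).
Dec has 31 days (4 left).
4 days into Jan → Jan 4, 2040.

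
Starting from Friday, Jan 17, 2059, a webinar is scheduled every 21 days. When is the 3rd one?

Feb 28, 2059

The 3rd occurrence is 2 intervals after the first: 2 × 21 = 42 days after Jan 17, 2059.
Jan has 31 days — 14 days to the end of Jan leaves 28.
28 days into Feb → Feb 28, 2059.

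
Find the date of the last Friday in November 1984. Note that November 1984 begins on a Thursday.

November 1984 begins on a Thursday, so the first Friday is November 2 (1 day later).
November 1984 has 30 days. Adding weeks: 2, 9, 16, 23, 30 — the last one ≤ 30 is the 30th.

November 30, 1984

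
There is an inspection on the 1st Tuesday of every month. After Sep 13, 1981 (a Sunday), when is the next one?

Sep 1981 starts on a Tuesday, so its 1st Tuesday is Sep 1, 1981.
That is not after Sep 13, 1981, so look at Oct 1981.
Oct 1981 starts on a Thursday, so its 1st Tuesday is Oct 6, 1981 (5 days in).

Oct 6, 1981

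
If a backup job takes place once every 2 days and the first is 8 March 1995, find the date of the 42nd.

The 42nd occurrence is 41 intervals after the first: 41 × 2 = 82 days after 8 March 1995.
March has 31 days — 23 days to the end of March leaves 59.
April has 30 days (29 left).
29 days into May → 29 May 1995.

29 May 1995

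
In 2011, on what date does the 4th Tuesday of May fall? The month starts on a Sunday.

24 May 2011

May 2011 begins on a Sunday, so the first Tuesday is May 3 (2 days later).
The 4th Tuesday is 3 weeks later: 3 + 21 = 24.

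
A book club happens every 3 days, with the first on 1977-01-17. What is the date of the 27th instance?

1977-04-05

The 27th occurrence is 26 intervals after the first: 26 × 3 = 78 days after 1977-01-17.
January has 31 days — 14 days to the end of January leaves 64.
February has 28 days (36 left).
March has 31 days (5 left).
5 days into April → 1977-04-05.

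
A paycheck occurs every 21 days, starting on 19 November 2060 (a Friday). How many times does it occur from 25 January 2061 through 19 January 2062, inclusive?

17

Occurrences land 21·i days after 19 November 2060 for i = 0, 1, 2, …
25 January 2061 is 67 days after the start; 67 ÷ 21 = 3 remainder 4; since the remainder is 4, round up to i = 4. First occurrence in the window: #5 on 11 February 2061 (4×21 = 84 days in).
19 January 2062 is 426 days after the start; 426 ÷ 21 = 20 remainder 6. Last occurrence in the window: #21 on 13 January 2062.
Occurrences #5 through #21: 17 in total.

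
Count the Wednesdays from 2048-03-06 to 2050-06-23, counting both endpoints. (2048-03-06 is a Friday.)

2048-03-06 is a Friday; the first Wednesday on or after it is 2048-03-11 (5 days later).
From 2048-03-11 to 2050-06-23: 295 + 365 + 174 = 834 days (rest of 2048, 2049, to 2050-06-23 in 2050).
834 ÷ 7 = 119 full weeks with remainder 1, so 119 more Wednesdays after the first → 120.

120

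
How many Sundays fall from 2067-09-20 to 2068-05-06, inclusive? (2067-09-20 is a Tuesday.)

33

2067-09-20 is a Tuesday; the first Sunday on or after it is 2067-09-25 (5 days later).
From 2067-09-25 to 2068-05-06: 5 + 31 + 30 + 31 + 31 + 29 + 31 + 30 + 6 = 224 days (rest of September, October, November, December, January, February, March, April, May).
224 ÷ 7 = 32 full weeks with remainder 0, so 32 more Sundays after the first → 33.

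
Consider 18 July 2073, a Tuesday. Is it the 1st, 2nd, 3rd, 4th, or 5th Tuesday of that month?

3rd

Day 18 falls in week ⌈18/7⌉ of the month.
Days 1–7 hold the 1st Tuesday, 8–14 the 2nd, 15–21 the 3rd, 22–28 the 4th, 29–31 the 5th.
18 is in the range for the 3rd.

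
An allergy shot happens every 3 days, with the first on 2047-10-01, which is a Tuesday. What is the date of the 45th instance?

2048-02-10

The 45th occurrence is 44 intervals after the first: 44 × 3 = 132 days after 2047-10-01.
October has 31 days — 30 days to the end of October leaves 102.
November has 30 days (72 left).
December has 31 days (41 left).
January has 31 days (10 left).
10 days into February → 2048-02-10.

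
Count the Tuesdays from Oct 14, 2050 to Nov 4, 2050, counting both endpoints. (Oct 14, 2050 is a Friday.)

3

Oct 14, 2050 is a Friday; the first Tuesday on or after it is Oct 18, 2050 (4 days later).
From Oct 18, 2050 to Nov 4, 2050: 13 + 4 = 17 days (rest of Oct, Nov).
17 ÷ 7 = 2 full weeks with remainder 3, so 2 more Tuesdays after the first → 3.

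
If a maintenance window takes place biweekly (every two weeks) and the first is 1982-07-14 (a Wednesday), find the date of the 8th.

1982-10-20

The 8th occurrence is 7 intervals after the first: 7 × 14 = 98 days after 1982-07-14.
July has 31 days — 17 days to the end of July leaves 81.
August has 31 days (50 left).
September has 30 days (20 left).
20 days into October → 1982-10-20.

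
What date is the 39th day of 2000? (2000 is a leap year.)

8 February 2000

January has 31 days (39 − 31 = 8 remain).
8 into February → February 8.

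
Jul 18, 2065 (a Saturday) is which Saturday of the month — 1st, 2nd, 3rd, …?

Day 18 falls in week ⌈18/7⌉ of the month.
Days 1–7 hold the 1st Saturday, 8–14 the 2nd, 15–21 the 3rd, 22–28 the 4th, 29–31 the 5th.
18 is in the range for the 3rd.

3rd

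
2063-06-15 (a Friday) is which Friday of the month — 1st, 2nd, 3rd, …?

Day 15 falls in week ⌈15/7⌉ of the month.
Days 1–7 hold the 1st Friday, 8–14 the 2nd, 15–21 the 3rd, 22–28 the 4th, 29–31 the 5th.
15 is in the range for the 3rd.

3rd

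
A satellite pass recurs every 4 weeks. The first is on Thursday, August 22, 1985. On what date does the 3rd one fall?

The 3rd occurrence is 2 intervals after the first: 2 × 28 = 56 days after August 22, 1985.
August has 31 days — 9 days to the end of August leaves 47.
September has 30 days (17 left).
17 days into October → October 17, 1985.

October 17, 1985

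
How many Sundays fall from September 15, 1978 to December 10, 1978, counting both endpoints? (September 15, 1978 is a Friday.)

13

September 15, 1978 is a Friday; the first Sunday on or after it is September 17, 1978 (2 days later).
From September 17, 1978 to December 10, 1978: 13 + 31 + 30 + 10 = 84 days (rest of September, October, November, December).
84 ÷ 7 = 12 full weeks with remainder 0, so 12 more Sundays after the first → 13.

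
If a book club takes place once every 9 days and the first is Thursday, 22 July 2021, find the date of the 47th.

9 September 2022

The 47th occurrence is 46 intervals after the first: 46 × 9 = 414 days after 22 July 2021.
July has 31 days — 9 days to the end of July leaves 405.
From end of July to end of 2021 is 153 days (252 left).
January has 31 days (221 left).
February has 28 days (193 left).
March has 31 days (162 left).
April has 30 days (132 left).
May has 31 days (101 left).
June has 30 days (71 left).
July has 31 days (40 left).
August has 31 days (9 left).
9 days into September → 9 September 2022.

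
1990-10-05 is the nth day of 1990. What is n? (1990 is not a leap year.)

278

Days in months before October: 31 + 28 + 31 + 30 + 31 + 30 + 31 + 31 + 30 = 273.
Plus 5 days into October → day 278.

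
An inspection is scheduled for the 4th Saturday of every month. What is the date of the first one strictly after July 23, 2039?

July 2039 starts on a Friday; its first Saturday is the 2nd, so the 4th Saturday is the 23rd — July 23, 2039.
That is not after July 23, 2039, so look at August 2039.
August 2039 starts on a Monday; its first Saturday is the 6th, so the 4th Saturday is the 27th — August 27, 2039.

August 27, 2039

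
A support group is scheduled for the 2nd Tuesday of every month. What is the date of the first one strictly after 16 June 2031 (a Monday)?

8 July 2031

June 2031 starts on a Sunday; its first Tuesday is the 3rd, so the 2nd Tuesday is the 10th — 10 June 2031.
That is not after 16 June 2031, so look at July 2031.
July 2031 starts on a Tuesday; its first Tuesday is the 1st, so the 2nd Tuesday is the 8th — 8 July 2031.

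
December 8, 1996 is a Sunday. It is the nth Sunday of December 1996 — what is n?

Day 8 falls in week ⌈8/7⌉ of the month.
Days 1–7 hold the 1st Sunday, 8–14 the 2nd, 15–21 the 3rd, 22–28 the 4th, 29–31 the 5th.
8 is in the range for the 2nd.

2nd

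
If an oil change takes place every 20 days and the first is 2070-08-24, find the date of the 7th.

2070-12-22

The 7th occurrence is 6 intervals after the first: 6 × 20 = 120 days after 2070-08-24.
August has 31 days — 7 days to the end of August leaves 113.
September has 30 days (83 left).
October has 31 days (52 left).
November has 30 days (22 left).
22 days into December → 2070-12-22.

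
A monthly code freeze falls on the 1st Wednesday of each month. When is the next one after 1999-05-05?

May 1999 starts on a Saturday, so its 1st Wednesday is 1999-05-05 (4 days in).
That is not after 1999-05-05, so look at June 1999.
June 1999 starts on a Tuesday, so its 1st Wednesday is 1999-06-02 (1 day in).

1999-06-02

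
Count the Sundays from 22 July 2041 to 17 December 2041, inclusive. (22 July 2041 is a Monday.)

21

22 July 2041 is a Monday; the first Sunday on or after it is 28 July 2041 (6 days later).
From 28 July 2041 to 17 December 2041: 3 + 31 + 30 + 31 + 30 + 17 = 142 days (rest of July, August, September, October, November, December).
142 ÷ 7 = 20 full weeks with remainder 2, so 20 more Sundays after the first → 21.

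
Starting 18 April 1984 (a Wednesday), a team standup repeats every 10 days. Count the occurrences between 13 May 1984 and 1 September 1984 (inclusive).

11

Occurrences land 10·i days after 18 April 1984 for i = 0, 1, 2, …
13 May 1984 is 25 days after the start; 25 ÷ 10 = 2 remainder 5; since the remainder is 5, round up to i = 3. First occurrence in the window: #4 on 18 May 1984 (3×10 = 30 days in).
1 September 1984 is 136 days after the start; 136 ÷ 10 = 13 remainder 6. Last occurrence in the window: #14 on 26 August 1984.
Occurrences #4 through #14: 11 in total.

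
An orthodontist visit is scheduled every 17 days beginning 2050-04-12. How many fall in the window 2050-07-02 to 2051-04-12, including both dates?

Occurrences land 17·i days after 2050-04-12 for i = 0, 1, 2, …
2050-07-02 is 81 days after the start; 81 ÷ 17 = 4 remainder 13; since the remainder is 13, round up to i = 5. First occurrence in the window: #6 on 2050-07-06 (5×17 = 85 days in).
2051-04-12 is 365 days after the start; 365 ÷ 17 = 21 remainder 8. Last occurrence in the window: #22 on 2051-04-04.
Occurrences #6 through #22: 17 in total.

17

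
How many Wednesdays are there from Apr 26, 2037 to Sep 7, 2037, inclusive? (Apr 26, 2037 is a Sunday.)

Apr 26, 2037 is a Sunday; the first Wednesday on or after it is Apr 29, 2037 (3 days later).
From Apr 29, 2037 to Sep 7, 2037: 1 + 31 + 30 + 31 + 31 + 7 = 131 days (rest of Apr, May, Jun, Jul, Aug, Sep).
131 ÷ 7 = 18 full weeks with remainder 5, so 18 more Wednesdays after the first → 19.

19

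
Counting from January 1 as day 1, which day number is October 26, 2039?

299

Days in months before October: 31 + 28 + 31 + 30 + 31 + 30 + 31 + 31 + 30 = 273.
Plus 26 days into October → day 299.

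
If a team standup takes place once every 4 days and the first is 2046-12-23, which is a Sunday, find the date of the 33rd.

The 33rd occurrence is 32 intervals after the first: 32 × 4 = 128 days after 2046-12-23.
December has 31 days — 8 days to the end of December leaves 120.
January has 31 days (89 left).
February has 28 days (61 left).
March has 31 days (30 left).
30 days into April → 2047-04-30.

2047-04-30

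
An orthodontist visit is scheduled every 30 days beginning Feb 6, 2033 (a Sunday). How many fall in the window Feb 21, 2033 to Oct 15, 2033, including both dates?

8

Occurrences land 30·i days after Feb 6, 2033 for i = 0, 1, 2, …
Feb 21, 2033 is 15 days after the start; 15 ÷ 30 = 0 remainder 15; since the remainder is 15, round up to i = 1. First occurrence in the window: #2 on Mar 8, 2033 (1×30 = 30 days in).
Oct 15, 2033 is 251 days after the start; 251 ÷ 30 = 8 remainder 11. Last occurrence in the window: #9 on Oct 4, 2033.
Occurrences #2 through #9: 8 in total.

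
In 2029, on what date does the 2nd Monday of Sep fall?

The first Monday of Sep 2029 is Sep 3.
The 2nd Monday is 1 weeks later: 3 + 7 = 10.

Sep 10, 2029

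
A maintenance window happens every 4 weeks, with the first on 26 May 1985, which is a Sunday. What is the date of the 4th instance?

The 4th occurrence is 3 intervals after the first: 3 × 28 = 84 days after 26 May 1985.
May has 31 days — 5 days to the end of May leaves 79.
June has 30 days (49 left).
July has 31 days (18 left).
18 days into August → 18 August 1985.

18 August 1985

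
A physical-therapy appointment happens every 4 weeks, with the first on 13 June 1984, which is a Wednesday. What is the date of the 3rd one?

8 August 1984

The 3rd occurrence is 2 intervals after the first: 2 × 28 = 56 days after 13 June 1984.
June has 30 days — 17 days to the end of June leaves 39.
July has 31 days (8 left).
8 days into August → 8 August 1984.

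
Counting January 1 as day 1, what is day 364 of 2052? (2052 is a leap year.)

December 29, 2052

January has 31 days (364 − 31 = 333 remain).
February has 29 days (333 − 29 = 304 remain).
March has 31 days (304 − 31 = 273 remain).
April has 30 days (273 − 30 = 243 remain).
May has 31 days (243 − 31 = 212 remain).
June has 30 days (212 − 30 = 182 remain).
July has 31 days (182 − 31 = 151 remain).
August has 31 days (151 − 31 = 120 remain).
September has 30 days (120 − 30 = 90 remain).
October has 31 days (90 − 31 = 59 remain).
November has 30 days (59 − 30 = 29 remain).
29 into December → December 29.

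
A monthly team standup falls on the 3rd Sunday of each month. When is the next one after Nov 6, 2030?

Nov 17, 2030

Nov 2030 starts on a Friday; its first Sunday is the 3rd, so the 3rd Sunday is the 17th — Nov 17, 2030.
Nov 17, 2030 is after Nov 6, 2030, so that is the next one.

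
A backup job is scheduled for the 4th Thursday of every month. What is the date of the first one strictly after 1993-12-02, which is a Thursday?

1993-12-23

December 1993 starts on a Wednesday; its first Thursday is the 2nd, so the 4th Thursday is the 23rd — 1993-12-23.
1993-12-23 is after 1993-12-02, so that is the next one.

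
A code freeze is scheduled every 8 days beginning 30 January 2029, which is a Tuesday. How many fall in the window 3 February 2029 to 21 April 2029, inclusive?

Occurrences land 8·i days after 30 January 2029 for i = 0, 1, 2, …
3 February 2029 is 4 days after the start; 4 ÷ 8 = 0 remainder 4; since the remainder is 4, round up to i = 1. First occurrence in the window: #2 on 7 February 2029 (1×8 = 8 days in).
21 April 2029 is 81 days after the start; 81 ÷ 8 = 10 remainder 1. Last occurrence in the window: #11 on 20 April 2029.
Occurrences #2 through #11: 10 in total.

10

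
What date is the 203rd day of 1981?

January has 31 days (203 − 31 = 172 remain).
February has 28 days (172 − 28 = 144 remain).
March has 31 days (144 − 31 = 113 remain).
April has 30 days (113 − 30 = 83 remain).
May has 31 days (83 − 31 = 52 remain).
June has 30 days (52 − 30 = 22 remain).
22 into July → July 22.

July 22, 1981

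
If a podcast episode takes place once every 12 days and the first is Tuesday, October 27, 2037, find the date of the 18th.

May 19, 2038

The 18th occurrence is 17 intervals after the first: 17 × 12 = 204 days after October 27, 2037.
October has 31 days — 4 days to the end of October leaves 200.
November has 30 days (170 left).
December has 31 days (139 left).
January has 31 days (108 left).
February has 28 days (80 left).
March has 31 days (49 left).
April has 30 days (19 left).
19 days into May → May 19, 2038.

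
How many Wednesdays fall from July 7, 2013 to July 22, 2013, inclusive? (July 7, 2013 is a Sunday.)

July 7, 2013 is a Sunday; the first Wednesday on or after it is July 10, 2013 (3 days later).
From July 10, 2013 to July 22, 2013 is 22 − 10 = 12 days.
12 ÷ 7 = 1 full weeks with remainder 5, so 1 more Wednesdays after the first → 2.

2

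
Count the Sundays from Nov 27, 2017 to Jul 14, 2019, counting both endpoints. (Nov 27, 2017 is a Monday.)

Nov 27, 2017 is a Monday; the first Sunday on or after it is Dec 3, 2017 (6 days later).
From Dec 3, 2017 to Jul 14, 2019: 28 + 365 + 195 = 588 days (rest of 2017, 2018, to Jul 14, 2019 in 2019).
588 ÷ 7 = 84 full weeks with remainder 0, so 84 more Sundays after the first → 85.

85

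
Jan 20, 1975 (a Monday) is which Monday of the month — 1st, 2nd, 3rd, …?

Day 20 falls in week ⌈20/7⌉ of the month.
Days 1–7 hold the 1st Monday, 8–14 the 2nd, 15–21 the 3rd, 22–28 the 4th, 29–31 the 5th.
20 is in the range for the 3rd.

3rd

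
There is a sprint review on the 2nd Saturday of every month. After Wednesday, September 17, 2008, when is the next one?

October 11, 2008

September 2008 starts on a Monday; its first Saturday is the 6th, so the 2nd Saturday is the 13th — September 13, 2008.
That is not after September 17, 2008, so look at October 2008.
October 2008 starts on a Wednesday; its first Saturday is the 4th, so the 2nd Saturday is the 11th — October 11, 2008.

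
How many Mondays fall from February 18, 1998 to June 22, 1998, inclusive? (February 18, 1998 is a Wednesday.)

18

February 18, 1998 is a Wednesday; the first Monday on or after it is February 23, 1998 (5 days later).
From February 23, 1998 to June 22, 1998: 5 + 31 + 30 + 31 + 22 = 119 days (rest of February, March, April, May, June).
119 ÷ 7 = 17 full weeks with remainder 0, so 17 more Mondays after the first → 18.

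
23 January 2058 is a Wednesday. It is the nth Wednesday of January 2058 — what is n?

4th

Day 23 falls in week ⌈23/7⌉ of the month.
Days 1–7 hold the 1st Wednesday, 8–14 the 2nd, 15–21 the 3rd, 22–28 the 4th, 29–31 the 5th.
23 is in the range for the 4th.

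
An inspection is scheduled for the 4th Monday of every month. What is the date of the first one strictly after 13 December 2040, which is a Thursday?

December 2040 starts on a Saturday; its first Monday is the 3rd, so the 4th Monday is the 24th — 24 December 2040.
24 December 2040 is after 13 December 2040, so that is the next one.

24 December 2040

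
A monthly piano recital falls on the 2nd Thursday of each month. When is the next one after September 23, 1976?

October 14, 1976

September 1976 starts on a Wednesday; its first Thursday is the 2nd, so the 2nd Thursday is the 9th — September 9, 1976.
That is not after September 23, 1976, so look at October 1976.
October 1976 starts on a Friday; its first Thursday is the 7th, so the 2nd Thursday is the 14th — October 14, 1976.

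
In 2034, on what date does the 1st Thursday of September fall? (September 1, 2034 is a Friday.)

7 September 2034

September 2034 begins on a Friday, so the first Thursday is September 7 (6 days later).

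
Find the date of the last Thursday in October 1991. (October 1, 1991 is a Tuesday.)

October 1991 begins on a Tuesday, so the first Thursday is October 3 (2 days later).
October 1991 has 31 days. Adding weeks: 3, 10, 17, 24, 31 — the last one ≤ 31 is the 31st.

1991-10-31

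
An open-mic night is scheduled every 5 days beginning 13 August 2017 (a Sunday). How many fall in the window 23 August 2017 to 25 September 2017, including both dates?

7

Occurrences land 5·i days after 13 August 2017 for i = 0, 1, 2, …
23 August 2017 is 10 days after the start; 10 ÷ 5 = 2 remainder 0. First occurrence in the window: #3 on 23 August 2017 (2×5 = 10 days in).
25 September 2017 is 43 days after the start; 43 ÷ 5 = 8 remainder 3. Last occurrence in the window: #9 on 22 September 2017.
Occurrences #3 through #9: 7 in total.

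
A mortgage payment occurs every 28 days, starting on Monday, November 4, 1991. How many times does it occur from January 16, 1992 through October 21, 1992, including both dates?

Occurrences land 28·i days after November 4, 1991 for i = 0, 1, 2, …
January 16, 1992 is 73 days after the start; 73 ÷ 28 = 2 remainder 17; since the remainder is 17, round up to i = 3. First occurrence in the window: #4 on January 27, 1992 (3×28 = 84 days in).
October 21, 1992 is 352 days after the start; 352 ÷ 28 = 12 remainder 16. Last occurrence in the window: #13 on October 5, 1992.
Occurrences #4 through #13: 10 in total.

10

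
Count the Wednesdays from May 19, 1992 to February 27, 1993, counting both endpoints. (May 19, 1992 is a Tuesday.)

41

May 19, 1992 is a Tuesday; the first Wednesday on or after it is May 20, 1992 (1 day later).
From May 20, 1992 to February 27, 1993: 11 + 30 + 31 + 31 + 30 + 31 + 30 + 31 + 31 + 27 = 283 days (rest of May, June, July, August, September, October, November, December, January, February).
283 ÷ 7 = 40 full weeks with remainder 3, so 40 more Wednesdays after the first → 41.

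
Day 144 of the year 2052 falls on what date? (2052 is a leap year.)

May 23, 2052

January has 31 days (144 − 31 = 113 remain).
February has 29 days (113 − 29 = 84 remain).
March has 31 days (84 − 31 = 53 remain).
April has 30 days (53 − 30 = 23 remain).
23 into May → May 23.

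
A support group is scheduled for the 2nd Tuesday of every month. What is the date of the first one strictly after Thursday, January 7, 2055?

January 2055 starts on a Friday; its first Tuesday is the 5th, so the 2nd Tuesday is the 12th — January 12, 2055.
January 12, 2055 is after January 7, 2055, so that is the next one.

January 12, 2055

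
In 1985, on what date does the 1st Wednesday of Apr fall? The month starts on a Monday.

Apr 1985 begins on a Monday, so the first Wednesday is Apr 3 (2 days later).

Apr 3, 1985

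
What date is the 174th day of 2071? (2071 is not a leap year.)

23 June 2071

January has 31 days (174 − 31 = 143 remain).
February has 28 days (143 − 28 = 115 remain).
March has 31 days (115 − 31 = 84 remain).
April has 30 days (84 − 30 = 54 remain).
May has 31 days (54 − 31 = 23 remain).
23 into June → June 23.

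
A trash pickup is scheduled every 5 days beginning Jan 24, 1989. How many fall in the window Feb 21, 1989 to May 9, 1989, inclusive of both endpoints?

16

Occurrences land 5·i days after Jan 24, 1989 for i = 0, 1, 2, …
Feb 21, 1989 is 28 days after the start; 28 ÷ 5 = 5 remainder 3; since the remainder is 3, round up to i = 6. First occurrence in the window: #7 on Feb 23, 1989 (6×5 = 30 days in).
May 9, 1989 is 105 days after the start; 105 ÷ 5 = 21 remainder 0. Last occurrence in the window: #22 on May 9, 1989.
Occurrences #7 through #22: 16 in total.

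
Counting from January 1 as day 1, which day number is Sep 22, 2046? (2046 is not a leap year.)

265

Days in months before Sep: 31 + 28 + 31 + 30 + 31 + 30 + 31 + 31 = 243.
Plus 22 days into Sep → day 265.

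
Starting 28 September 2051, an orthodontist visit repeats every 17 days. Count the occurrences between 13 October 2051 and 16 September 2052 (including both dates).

20

Occurrences land 17·i days after 28 September 2051 for i = 0, 1, 2, …
13 October 2051 is 15 days after the start; 15 ÷ 17 = 0 remainder 15; since the remainder is 15, round up to i = 1. First occurrence in the window: #2 on 15 October 2051 (1×17 = 17 days in).
16 September 2052 is 354 days after the start; 354 ÷ 17 = 20 remainder 14. Last occurrence in the window: #21 on 2 September 2052.
Occurrences #2 through #21: 20 in total.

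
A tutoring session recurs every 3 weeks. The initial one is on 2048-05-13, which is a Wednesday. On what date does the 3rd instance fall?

2048-06-24

The 3rd occurrence is 2 intervals after the first: 2 × 21 = 42 days after 2048-05-13.
May has 31 days — 18 days to the end of May leaves 24.
24 days into June → 2048-06-24.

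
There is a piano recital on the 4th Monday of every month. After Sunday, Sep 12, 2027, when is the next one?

Sep 27, 2027

Sep 2027 starts on a Wednesday; its first Monday is the 6th, so the 4th Monday is the 27th — Sep 27, 2027.
Sep 27, 2027 is after Sep 12, 2027, so that is the next one.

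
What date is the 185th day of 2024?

2024-07-03

January has 31 days (185 − 31 = 154 remain).
February has 29 days (154 − 29 = 125 remain).
March has 31 days (125 − 31 = 94 remain).
April has 30 days (94 − 30 = 64 remain).
May has 31 days (64 − 31 = 33 remain).
June has 30 days (33 − 30 = 3 remain).
3 into July → July 3.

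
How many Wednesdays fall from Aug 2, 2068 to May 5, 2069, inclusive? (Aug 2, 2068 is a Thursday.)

Aug 2, 2068 is a Thursday; the first Wednesday on or after it is Aug 8, 2068 (6 days later).
From Aug 8, 2068 to May 5, 2069: 23 + 30 + 31 + 30 + 31 + 31 + 28 + 31 + 30 + 5 = 270 days (rest of Aug, Sep, Oct, Nov, Dec, Jan, Feb, Mar, Apr, May).
270 ÷ 7 = 38 full weeks with remainder 4, so 38 more Wednesdays after the first → 39.

39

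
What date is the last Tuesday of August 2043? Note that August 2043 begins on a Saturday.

August 2043 begins on a Saturday, so the first Tuesday is August 4 (3 days later).
August 2043 has 31 days. Adding weeks: 4, 11, 18, 25 — the last one ≤ 31 is the 25th.

25 August 2043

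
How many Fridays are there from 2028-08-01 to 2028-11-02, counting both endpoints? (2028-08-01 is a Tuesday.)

13

2028-08-01 is a Tuesday; the first Friday on or after it is 2028-08-04 (3 days later).
From 2028-08-04 to 2028-11-02: 27 + 30 + 31 + 2 = 90 days (rest of August, September, October, November).
90 ÷ 7 = 12 full weeks with remainder 6, so 12 more Fridays after the first → 13.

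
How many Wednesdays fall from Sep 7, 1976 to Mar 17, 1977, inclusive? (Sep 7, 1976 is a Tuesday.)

Sep 7, 1976 is a Tuesday; the first Wednesday on or after it is Sep 8, 1976 (1 day later).
From Sep 8, 1976 to Mar 17, 1977: 22 + 31 + 30 + 31 + 31 + 28 + 17 = 190 days (rest of Sep, Oct, Nov, Dec, Jan, Feb, Mar).
190 ÷ 7 = 27 full weeks with remainder 1, so 27 more Wednesdays after the first → 28.

28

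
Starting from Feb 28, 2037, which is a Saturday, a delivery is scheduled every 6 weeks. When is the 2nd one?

Apr 11, 2037

The 2nd occurrence is 1 interval after the first: 1 × 42 = 42 days after Feb 28, 2037.
Feb has 28 days — 0 days to the end of Feb leaves 42.
Mar has 31 days (11 left).
11 days into Apr → Apr 11, 2037.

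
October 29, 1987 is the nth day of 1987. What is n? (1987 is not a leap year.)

Days in months before October: 31 + 28 + 31 + 30 + 31 + 30 + 31 + 31 + 30 = 273.
Plus 29 days into October → day 302.

302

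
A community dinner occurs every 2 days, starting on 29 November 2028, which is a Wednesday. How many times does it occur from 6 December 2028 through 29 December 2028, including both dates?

Occurrences land 2·i days after 29 November 2028 for i = 0, 1, 2, …
6 December 2028 is 7 days after the start; 7 ÷ 2 = 3 remainder 1; since the remainder is 1, round up to i = 4. First occurrence in the window: #5 on 7 December 2028 (4×2 = 8 days in).
29 December 2028 is 30 days after the start; 30 ÷ 2 = 15 remainder 0. Last occurrence in the window: #16 on 29 December 2028.
Occurrences #5 through #16: 12 in total.

12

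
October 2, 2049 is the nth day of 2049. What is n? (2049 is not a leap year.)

Days in months before October: 31 + 28 + 31 + 30 + 31 + 30 + 31 + 31 + 30 = 273.
Plus 2 days into October → day 275.

275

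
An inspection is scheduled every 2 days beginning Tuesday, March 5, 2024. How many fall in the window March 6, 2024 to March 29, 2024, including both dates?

Occurrences land 2·i days after March 5, 2024 for i = 0, 1, 2, …
March 6, 2024 is 1 day after the start; 1 ÷ 2 = 0 remainder 1; since the remainder is 1, round up to i = 1. First occurrence in the window: #2 on March 7, 2024 (1×2 = 2 days in).
March 29, 2024 is 24 days after the start; 24 ÷ 2 = 12 remainder 0. Last occurrence in the window: #13 on March 29, 2024.
Occurrences #2 through #13: 12 in total.

12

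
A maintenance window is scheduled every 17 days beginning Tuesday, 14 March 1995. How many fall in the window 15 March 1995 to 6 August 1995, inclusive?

Occurrences land 17·i days after 14 March 1995 for i = 0, 1, 2, …
15 March 1995 is 1 day after the start; 1 ÷ 17 = 0 remainder 1; since the remainder is 1, round up to i = 1. First occurrence in the window: #2 on 31 March 1995 (1×17 = 17 days in).
6 August 1995 is 145 days after the start; 145 ÷ 17 = 8 remainder 9. Last occurrence in the window: #9 on 28 July 1995.
Occurrences #2 through #9: 8 in total.

8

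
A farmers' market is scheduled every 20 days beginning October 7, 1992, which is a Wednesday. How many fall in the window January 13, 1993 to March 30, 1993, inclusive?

4

Occurrences land 20·i days after October 7, 1992 for i = 0, 1, 2, …
January 13, 1993 is 98 days after the start; 98 ÷ 20 = 4 remainder 18; since the remainder is 18, round up to i = 5. First occurrence in the window: #6 on January 15, 1993 (5×20 = 100 days in).
March 30, 1993 is 174 days after the start; 174 ÷ 20 = 8 remainder 14. Last occurrence in the window: #9 on March 16, 1993.
Occurrences #6 through #9: 4 in total.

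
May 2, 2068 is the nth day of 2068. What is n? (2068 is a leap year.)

Days in months before May: 31 + 29 + 31 + 30 = 121.
Plus 2 days into May → day 123.

123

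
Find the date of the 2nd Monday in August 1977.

August 1977 begins on a Monday, so the first Monday is August 1.
The 2nd Monday is 1 weeks later: 1 + 7 = 8.

1977-08-08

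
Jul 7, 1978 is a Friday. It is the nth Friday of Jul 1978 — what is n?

1st

Day 7 falls in week ⌈7/7⌉ of the month.
Days 1–7 hold the 1st Friday, 8–14 the 2nd, 15–21 the 3rd, 22–28 the 4th, 29–31 the 5th.
7 is in the range for the 1st.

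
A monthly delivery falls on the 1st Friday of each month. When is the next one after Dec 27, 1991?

Jan 3, 1992

Dec 1991 starts on a Sunday, so its 1st Friday is Dec 6, 1991 (5 days in).
That is not after Dec 27, 1991, so look at Jan 1992.
Jan 1992 starts on a Wednesday, so its 1st Friday is Jan 3, 1992 (2 days in).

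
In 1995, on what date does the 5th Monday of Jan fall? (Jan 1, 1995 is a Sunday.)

Jan 1995 begins on a Sunday, so the first Monday is Jan 2 (1 day later).
The 5th Monday is 4 weeks later: 2 + 28 = 30.

Jan 30, 1995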